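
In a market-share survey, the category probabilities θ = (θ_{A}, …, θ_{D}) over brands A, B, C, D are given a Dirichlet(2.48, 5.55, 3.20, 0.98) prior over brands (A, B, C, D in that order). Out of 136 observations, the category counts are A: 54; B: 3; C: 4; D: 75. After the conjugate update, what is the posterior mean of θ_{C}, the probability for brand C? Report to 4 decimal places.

0.0486

The Dirichlet prior is conjugate to the Multinomial likelihood: each posterior αⱼ = prior αⱼ + observed count nⱼ.
Posterior concentration: (56.48, 8.55, 7.20, 75.98), total = 148.21.
E[θ_{C}|data] = α_{C}/Σα = 7.20/148.21 = 0.0486.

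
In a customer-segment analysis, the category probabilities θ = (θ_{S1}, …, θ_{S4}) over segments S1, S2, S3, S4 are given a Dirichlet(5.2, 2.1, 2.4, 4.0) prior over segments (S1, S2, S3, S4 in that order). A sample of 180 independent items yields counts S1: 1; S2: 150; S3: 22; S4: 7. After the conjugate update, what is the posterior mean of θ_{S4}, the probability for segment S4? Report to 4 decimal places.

The Dirichlet prior is conjugate to the Multinomial likelihood: each posterior αⱼ = prior αⱼ + observed count nⱼ.
Posterior concentration: (6.2, 152.1, 24.4, 11.0), total = 193.7.
E[θ_{S4}|data] = α_{S4}/Σα = 11.0/193.7 = 0.0568.

0.0568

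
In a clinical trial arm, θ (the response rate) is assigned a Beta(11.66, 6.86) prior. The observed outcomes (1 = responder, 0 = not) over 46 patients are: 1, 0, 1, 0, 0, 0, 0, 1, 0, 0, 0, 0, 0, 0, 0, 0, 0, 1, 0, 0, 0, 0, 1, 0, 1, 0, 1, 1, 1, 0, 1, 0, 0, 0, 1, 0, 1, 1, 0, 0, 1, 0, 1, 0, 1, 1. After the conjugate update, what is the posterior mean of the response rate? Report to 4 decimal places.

The Beta prior is conjugate to a Binomial/Bernoulli likelihood; the update adds successes to α and failures to β.
Posterior: Beta(α+k, β+n−k) = Beta(11.66+17, 6.86+29) = Beta(28.66, 35.86).
Posterior mean = α/(α+β) = 28.66/64.52 = 0.4442.

0.4442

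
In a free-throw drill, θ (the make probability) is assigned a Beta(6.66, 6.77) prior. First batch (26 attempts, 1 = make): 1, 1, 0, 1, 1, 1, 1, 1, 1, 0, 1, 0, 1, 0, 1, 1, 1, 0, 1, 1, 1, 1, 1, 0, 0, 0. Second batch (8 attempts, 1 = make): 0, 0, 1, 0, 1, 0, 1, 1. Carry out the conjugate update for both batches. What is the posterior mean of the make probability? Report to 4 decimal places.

The Beta prior is conjugate to a Binomial/Bernoulli likelihood; the update adds successes to α and failures to β.
After batch 1: Beta(6.66+18, 6.77+8) = Beta(24.66, 14.77).
After batch 2: Beta(24.66+4, 14.77+4) = Beta(28.66, 18.77).
Posterior mean = α/(α+β) = 28.66/47.43 = 0.6043.

0.6043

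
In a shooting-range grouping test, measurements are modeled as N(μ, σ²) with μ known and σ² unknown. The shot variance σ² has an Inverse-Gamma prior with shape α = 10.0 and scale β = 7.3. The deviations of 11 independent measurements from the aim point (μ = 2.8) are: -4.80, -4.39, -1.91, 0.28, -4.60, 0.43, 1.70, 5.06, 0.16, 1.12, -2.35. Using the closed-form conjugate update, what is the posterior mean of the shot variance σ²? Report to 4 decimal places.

With known mean μ and an Inverse-Gamma(α, β) prior on σ², the Normal likelihood is conjugate: posterior is Inv-Gamma(α + n/2, β + Σ(xᵢ−μ)²/2).
Σ(xᵢ−μ)² = (-4.80)² + (-4.39)² + (-1.91)² + (0.28)² + (-4.60)² + (0.43)² + (1.70)² + (5.06)² + (0.16)² + (1.12)² + (-2.35)² = 102.6796.
Posterior: Inv-Gamma(10.0 + 11/2, 7.3 + 102.6796/2) = Inv-Gamma(15.50, 58.63980).
E[σ²|data] = β/(α−1) = 58.63980/14.50 = 4.0441.

4.0441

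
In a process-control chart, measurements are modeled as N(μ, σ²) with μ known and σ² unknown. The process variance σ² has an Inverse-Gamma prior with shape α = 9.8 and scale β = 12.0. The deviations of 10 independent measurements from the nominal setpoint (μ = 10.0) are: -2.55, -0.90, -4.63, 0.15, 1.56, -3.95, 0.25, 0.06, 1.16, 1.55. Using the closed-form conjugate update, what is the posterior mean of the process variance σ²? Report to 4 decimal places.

With known mean μ and an Inverse-Gamma(α, β) prior on σ², the Normal likelihood is conjugate: posterior is Inv-Gamma(α + n/2, β + Σ(xᵢ−μ)²/2).
Σ(xᵢ−μ)² = (-2.55)² + (-0.90)² + (-4.63)² + (0.15)² + (1.56)² + (-3.95)² + (0.25)² + (0.06)² + (1.16)² + (1.55)² = 50.6222.
Posterior: Inv-Gamma(9.8 + 10/2, 12.0 + 50.6222/2) = Inv-Gamma(14.80, 37.31110).
E[σ²|data] = β/(α−1) = 37.31110/13.80 = 2.7037.

2.7037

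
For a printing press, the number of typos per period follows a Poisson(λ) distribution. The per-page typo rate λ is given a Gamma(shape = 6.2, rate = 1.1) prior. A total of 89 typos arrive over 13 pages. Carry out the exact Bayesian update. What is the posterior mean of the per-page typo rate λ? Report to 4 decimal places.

6.7518

With a Gamma(shape α, rate β) prior, the Poisson likelihood is conjugate: the posterior is Gamma(α + ΣXᵢ, β + n).
Posterior: Gamma(α+S, β+n) = Gamma(6.2+89, 1.1+13) = Gamma(95.2, 14.1).
Posterior mean = α/β = 95.2/14.1 = 6.7518.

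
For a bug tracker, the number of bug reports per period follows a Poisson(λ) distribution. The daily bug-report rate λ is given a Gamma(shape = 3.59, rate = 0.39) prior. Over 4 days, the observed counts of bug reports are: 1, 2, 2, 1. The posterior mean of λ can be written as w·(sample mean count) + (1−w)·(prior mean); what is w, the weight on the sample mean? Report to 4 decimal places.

0.9112

With a Gamma(shape α, rate β) prior, the Poisson likelihood is conjugate: the posterior is Gamma(α + ΣXᵢ, β + n).
Posterior mean = (α₀+S)/(β₀+n) = [n/(β₀+n)]·(S/n) + [β₀/(β₀+n)]·(α₀/β₀), so only n and β₀ enter the weight.
Weight on data w = n/(β₀+n) = 4/(0.39+4) = 4/4.39 = 0.9112.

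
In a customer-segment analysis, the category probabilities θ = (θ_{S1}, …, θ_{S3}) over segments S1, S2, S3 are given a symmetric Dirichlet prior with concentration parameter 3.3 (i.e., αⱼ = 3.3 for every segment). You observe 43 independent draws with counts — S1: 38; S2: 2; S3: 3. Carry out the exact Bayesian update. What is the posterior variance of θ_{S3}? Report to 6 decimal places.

0.001946

The Dirichlet prior is conjugate to the Multinomial likelihood: each posterior αⱼ = prior αⱼ + observed count nⱼ.
Posterior concentration: (41.3, 5.3, 6.3), total = 52.9.
Var[θ_j] = α_j(Σα−α_j)/((Σα)²(Σα+1)) = 6.3·46.6/(52.9²·53.9) = 0.001946.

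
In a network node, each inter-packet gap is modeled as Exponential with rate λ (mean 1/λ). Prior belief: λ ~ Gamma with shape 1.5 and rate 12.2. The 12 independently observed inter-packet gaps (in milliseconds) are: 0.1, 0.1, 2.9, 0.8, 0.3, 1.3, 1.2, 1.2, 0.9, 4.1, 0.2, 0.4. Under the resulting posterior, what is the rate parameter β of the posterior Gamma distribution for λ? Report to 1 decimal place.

With a Gamma(shape α, rate β) prior on the exponential rate λ, the posterior after n observations with total T = Σxᵢ is Gamma(α+n, β+T).
Sum of observations T = 13.5 milliseconds; n = 12.
Posterior: Gamma(1.5+12, 12.2+13.5) = Gamma(13.5, 25.7).
Posterior β = 25.7.

25.7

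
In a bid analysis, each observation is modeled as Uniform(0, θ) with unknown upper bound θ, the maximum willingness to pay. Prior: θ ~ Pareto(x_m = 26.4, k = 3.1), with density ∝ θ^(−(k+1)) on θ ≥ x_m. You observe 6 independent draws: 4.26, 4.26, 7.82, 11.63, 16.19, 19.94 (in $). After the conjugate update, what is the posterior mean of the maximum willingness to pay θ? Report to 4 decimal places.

29.6593

A Pareto(scale x_m, shape k) prior on the upper bound θ of Uniform(0, θ) is conjugate: posterior is Pareto(max(x_m, max xᵢ), k + n).
Sample maximum = 19.94; prior scale x_m = 26.4 → posterior scale = max = 26.40.
Posterior shape = 3.1 + 6 = 9.1.
E[θ|data] = k·x_m/(k−1) = 9.1·26.40/8.1 = 29.6593.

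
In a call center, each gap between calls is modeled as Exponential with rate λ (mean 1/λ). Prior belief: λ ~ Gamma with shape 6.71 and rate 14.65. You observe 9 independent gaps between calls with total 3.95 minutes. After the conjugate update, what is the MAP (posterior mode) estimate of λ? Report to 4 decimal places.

With a Gamma(shape α, rate β) prior on the exponential rate λ, the posterior after n observations with total T = Σxᵢ is Gamma(α+n, β+T).
Posterior: Gamma(6.71+9, 14.65+3.95) = Gamma(15.71, 18.60).
Mode = (α−1)/β = 0.7909.

0.7909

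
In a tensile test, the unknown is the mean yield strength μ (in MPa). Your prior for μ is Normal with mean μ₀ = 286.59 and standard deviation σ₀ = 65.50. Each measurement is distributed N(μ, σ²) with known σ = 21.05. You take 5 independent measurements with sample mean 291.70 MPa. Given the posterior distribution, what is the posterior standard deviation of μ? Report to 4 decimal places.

For Normal data with known variance σ², a Normal(μ₀, σ₀²) prior on μ is conjugate. Posterior precision = 1/σ₀² + n/σ²; posterior mean is the precision-weighted average of μ₀ and x̄.
σ₀² = 65.50² = 4290.25, σ² = 21.05² = 443.1025; σ² + n·σ₀² = 443.1025 + 5·4290.25 = 21894.3525.
Posterior precision = 1/σ₀² + n/σ² = 1/4290.25 + 5/443.1025 = (σ² + n·σ₀²)/(σ₀²σ²) = 21894.3525/(4290.25·443.1025); posterior variance σₙ² = σ₀²σ²/(σ² + n·σ₀²) = 4290.25·443.1025/21894.3525 = 86.826980.
Posterior SD = √σₙ² = √(4290.25·443.1025/21894.3525) = 9.3181.

9.3181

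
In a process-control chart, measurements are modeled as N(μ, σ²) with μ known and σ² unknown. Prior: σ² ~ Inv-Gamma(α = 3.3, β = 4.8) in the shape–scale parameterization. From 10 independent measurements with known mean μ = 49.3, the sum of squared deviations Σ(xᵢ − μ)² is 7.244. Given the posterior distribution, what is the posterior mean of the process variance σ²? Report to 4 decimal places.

With known mean μ and an Inverse-Gamma(α, β) prior on σ², the Normal likelihood is conjugate: posterior is Inv-Gamma(α + n/2, β + Σ(xᵢ−μ)²/2).
Posterior: Inv-Gamma(3.3 + 10/2, 4.8 + 7.244/2) = Inv-Gamma(8.30, 8.4220).
E[σ²|data] = β/(α−1) = 8.4220/7.30 = 1.1537.

1.1537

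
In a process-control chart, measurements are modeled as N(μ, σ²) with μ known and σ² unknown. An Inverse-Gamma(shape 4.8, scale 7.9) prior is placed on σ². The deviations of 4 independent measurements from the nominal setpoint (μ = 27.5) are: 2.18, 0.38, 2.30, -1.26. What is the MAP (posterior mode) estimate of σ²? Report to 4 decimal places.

With known mean μ and an Inverse-Gamma(α, β) prior on σ², the Normal likelihood is conjugate: posterior is Inv-Gamma(α + n/2, β + Σ(xᵢ−μ)²/2).
Σ(xᵢ−μ)² = (2.18)² + (0.38)² + (2.30)² + (-1.26)² = 11.7744.
Posterior: Inv-Gamma(4.8 + 4/2, 7.9 + 11.7744/2) = Inv-Gamma(6.80, 13.78720).
Mode = β/(α+1) = 13.78720/7.80 = 1.7676.

1.7676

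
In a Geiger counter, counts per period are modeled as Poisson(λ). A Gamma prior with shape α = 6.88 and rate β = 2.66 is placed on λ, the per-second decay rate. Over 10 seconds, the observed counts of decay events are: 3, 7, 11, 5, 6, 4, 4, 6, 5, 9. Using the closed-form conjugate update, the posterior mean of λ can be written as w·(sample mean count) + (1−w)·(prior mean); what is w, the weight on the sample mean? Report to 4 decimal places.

0.7899

With a Gamma(shape α, rate β) prior, the Poisson likelihood is conjugate: the posterior is Gamma(α + ΣXᵢ, β + n).
Posterior mean = (α₀+S)/(β₀+n) = [n/(β₀+n)]·(S/n) + [β₀/(β₀+n)]·(α₀/β₀), so only n and β₀ enter the weight.
Weight on data w = n/(β₀+n) = 10/(2.66+10) = 10/12.66 = 0.7899.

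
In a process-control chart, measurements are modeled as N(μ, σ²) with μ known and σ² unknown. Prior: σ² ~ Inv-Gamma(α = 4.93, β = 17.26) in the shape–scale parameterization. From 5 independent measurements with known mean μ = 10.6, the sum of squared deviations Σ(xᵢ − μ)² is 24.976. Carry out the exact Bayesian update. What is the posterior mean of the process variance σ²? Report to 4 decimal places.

With known mean μ and an Inverse-Gamma(α, β) prior on σ², the Normal likelihood is conjugate: posterior is Inv-Gamma(α + n/2, β + Σ(xᵢ−μ)²/2).
Posterior: Inv-Gamma(4.93 + 5/2, 17.26 + 24.976/2) = Inv-Gamma(7.43, 29.7480).
E[σ²|data] = β/(α−1) = 29.7480/6.43 = 4.6264.

4.6264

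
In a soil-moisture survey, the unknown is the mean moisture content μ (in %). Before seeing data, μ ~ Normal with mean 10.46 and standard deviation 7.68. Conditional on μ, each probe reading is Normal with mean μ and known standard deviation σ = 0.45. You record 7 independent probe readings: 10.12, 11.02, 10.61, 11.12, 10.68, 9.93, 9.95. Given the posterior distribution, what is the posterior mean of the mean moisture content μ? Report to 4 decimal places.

10.4900

For Normal data with known variance σ², a Normal(μ₀, σ₀²) prior on μ is conjugate. Posterior precision = 1/σ₀² + n/σ²; posterior mean is the precision-weighted average of μ₀ and x̄.
Σxᵢ = 10.12 + 11.02 + 10.61 + 11.12 + 10.68 + 9.93 + 9.95 = 73.43, so n·x̄ = 73.43.
σ₀² = 7.68² = 58.9824, σ² = 0.45² = 0.2025; σ² + n·σ₀² = 0.2025 + 7·58.9824 = 413.0793.
Posterior mean = (μ₀/σ₀² + n·x̄/σ²)/(1/σ₀² + n/σ²) = (σ²·μ₀ + σ₀²·n·x̄)/(σ² + n·σ₀²) = (0.2025·10.46 + 58.9824·73.43)/413.0793 = 4333.195782/413.0793 = 10.4900.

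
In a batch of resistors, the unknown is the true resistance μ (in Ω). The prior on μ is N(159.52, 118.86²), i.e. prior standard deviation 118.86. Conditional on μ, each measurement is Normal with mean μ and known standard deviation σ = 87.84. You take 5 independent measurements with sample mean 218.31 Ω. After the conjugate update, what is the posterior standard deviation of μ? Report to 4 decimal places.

For Normal data with known variance σ², a Normal(μ₀, σ₀²) prior on μ is conjugate. Posterior precision = 1/σ₀² + n/σ²; posterior mean is the precision-weighted average of μ₀ and x̄.
σ₀² = 118.86² = 14127.6996, σ² = 87.84² = 7715.8656; σ² + n·σ₀² = 7715.8656 + 5·14127.6996 = 78354.3636.
Posterior precision = 1/σ₀² + n/σ² = 1/14127.6996 + 5/7715.8656 = (σ² + n·σ₀²)/(σ₀²σ²) = 78354.3636/(14127.6996·7715.8656); posterior variance σₙ² = σ₀²σ²/(σ² + n·σ₀²) = 14127.6996·7715.8656/78354.3636 = 1391.210730.
Posterior SD = √σₙ² = √(14127.6996·7715.8656/78354.3636) = 37.2989.

37.2989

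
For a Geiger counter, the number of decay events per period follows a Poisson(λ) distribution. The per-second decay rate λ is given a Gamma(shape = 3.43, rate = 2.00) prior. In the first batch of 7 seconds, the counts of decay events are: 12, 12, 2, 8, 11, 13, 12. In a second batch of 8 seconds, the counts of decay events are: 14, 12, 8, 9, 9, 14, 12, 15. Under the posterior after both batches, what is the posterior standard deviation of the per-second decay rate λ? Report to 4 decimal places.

0.7589

With a Gamma(shape α, rate β) prior, the Poisson likelihood is conjugate: the posterior is Gamma(α + ΣXᵢ, β + n).
Batch 1: sum of counts S = 70 over n = 7 seconds.
After batch 1: Gamma(α+S, β+n) = Gamma(3.43+70, 2.00+7) = Gamma(73.43, 9.00).
Batch 2: sum of counts S = 93 over n = 8 seconds.
After batch 2: Gamma(α+S, β+n) = Gamma(73.43+93, 9.00+8) = Gamma(166.43, 17.00).
SD = √α/β = √166.43/17.00 = 0.7589.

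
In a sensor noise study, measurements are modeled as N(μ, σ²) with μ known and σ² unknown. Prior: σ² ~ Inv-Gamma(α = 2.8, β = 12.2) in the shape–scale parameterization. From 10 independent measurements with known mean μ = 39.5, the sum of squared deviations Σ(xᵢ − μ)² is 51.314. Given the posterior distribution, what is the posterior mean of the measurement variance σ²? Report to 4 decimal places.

5.5672

With known mean μ and an Inverse-Gamma(α, β) prior on σ², the Normal likelihood is conjugate: posterior is Inv-Gamma(α + n/2, β + Σ(xᵢ−μ)²/2).
Posterior: Inv-Gamma(2.8 + 10/2, 12.2 + 51.314/2) = Inv-Gamma(7.80, 37.8570).
E[σ²|data] = β/(α−1) = 37.8570/6.80 = 5.5672.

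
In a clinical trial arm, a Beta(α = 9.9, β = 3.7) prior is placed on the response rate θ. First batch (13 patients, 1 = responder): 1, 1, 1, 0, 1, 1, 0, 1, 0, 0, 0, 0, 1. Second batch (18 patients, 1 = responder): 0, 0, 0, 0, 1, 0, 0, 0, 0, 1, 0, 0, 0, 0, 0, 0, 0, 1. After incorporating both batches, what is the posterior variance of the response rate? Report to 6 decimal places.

0.005419

The Beta prior is conjugate to a Binomial/Bernoulli likelihood; the update adds successes to α and failures to β.
After batch 1: Beta(9.9+7, 3.7+6) = Beta(16.9, 9.7).
After batch 2: Beta(16.9+3, 9.7+15) = Beta(19.9, 24.7).
Var = αβ/((α+β)²(α+β+1)) = 19.9·24.7/(44.6²·45.6) = 0.005419.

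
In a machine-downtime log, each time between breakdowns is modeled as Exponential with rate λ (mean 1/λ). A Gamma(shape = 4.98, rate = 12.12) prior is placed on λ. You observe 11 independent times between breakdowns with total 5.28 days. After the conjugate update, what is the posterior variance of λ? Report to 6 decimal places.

0.052781

With a Gamma(shape α, rate β) prior on the exponential rate λ, the posterior after n observations with total T = Σxᵢ is Gamma(α+n, β+T).
Posterior: Gamma(4.98+11, 12.12+5.28) = Gamma(15.98, 17.40).
Var = α/β² = 0.052781.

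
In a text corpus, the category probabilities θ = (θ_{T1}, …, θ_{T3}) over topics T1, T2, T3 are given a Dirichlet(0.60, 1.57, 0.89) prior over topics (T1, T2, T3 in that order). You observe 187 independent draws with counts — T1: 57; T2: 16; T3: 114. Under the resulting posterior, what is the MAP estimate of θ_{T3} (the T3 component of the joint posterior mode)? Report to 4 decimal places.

The Dirichlet prior is conjugate to the Multinomial likelihood: each posterior αⱼ = prior αⱼ + observed count nⱼ.
Posterior concentration: (57.60, 17.57, 114.89), total = 190.06.
Joint mode component: (α_{T3}−1)/(Σα−K) = 113.89/187.06 = 0.6088.

0.6088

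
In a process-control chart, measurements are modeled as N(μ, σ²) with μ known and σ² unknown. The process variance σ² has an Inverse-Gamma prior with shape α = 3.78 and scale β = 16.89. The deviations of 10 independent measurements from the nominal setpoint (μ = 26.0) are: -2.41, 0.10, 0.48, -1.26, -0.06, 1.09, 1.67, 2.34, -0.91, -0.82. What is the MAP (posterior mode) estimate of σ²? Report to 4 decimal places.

With known mean μ and an Inverse-Gamma(α, β) prior on σ², the Normal likelihood is conjugate: posterior is Inv-Gamma(α + n/2, β + Σ(xᵢ−μ)²/2).
Σ(xᵢ−μ)² = (-2.41)² + (0.10)² + (0.48)² + (-1.26)² + (-0.06)² + (1.09)² + (1.67)² + (2.34)² + (-0.91)² + (-0.82)² = 18.5928.
Posterior: Inv-Gamma(3.78 + 10/2, 16.89 + 18.5928/2) = Inv-Gamma(8.78, 26.18640).
Mode = β/(α+1) = 26.18640/9.78 = 2.6775.

2.6775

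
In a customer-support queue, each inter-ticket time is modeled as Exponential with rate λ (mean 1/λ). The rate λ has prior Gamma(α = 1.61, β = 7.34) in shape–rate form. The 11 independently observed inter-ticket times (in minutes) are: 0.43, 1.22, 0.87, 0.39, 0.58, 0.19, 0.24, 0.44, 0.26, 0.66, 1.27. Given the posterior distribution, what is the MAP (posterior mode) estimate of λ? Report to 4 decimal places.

With a Gamma(shape α, rate β) prior on the exponential rate λ, the posterior after n observations with total T = Σxᵢ is Gamma(α+n, β+T).
Sum of observations T = 6.55 minutes; n = 11.
Posterior: Gamma(1.61+11, 7.34+6.55) = Gamma(12.61, 13.89).
Mode = (α−1)/β = 0.8359.

0.8359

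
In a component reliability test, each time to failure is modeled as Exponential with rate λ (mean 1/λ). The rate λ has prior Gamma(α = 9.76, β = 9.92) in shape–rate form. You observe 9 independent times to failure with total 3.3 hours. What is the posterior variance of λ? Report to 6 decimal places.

With a Gamma(shape α, rate β) prior on the exponential rate λ, the posterior after n observations with total T = Σxᵢ is Gamma(α+n, β+T).
Posterior: Gamma(9.76+9, 9.92+3.3) = Gamma(18.76, 13.22).
Var = α/β² = 0.107342.

0.107342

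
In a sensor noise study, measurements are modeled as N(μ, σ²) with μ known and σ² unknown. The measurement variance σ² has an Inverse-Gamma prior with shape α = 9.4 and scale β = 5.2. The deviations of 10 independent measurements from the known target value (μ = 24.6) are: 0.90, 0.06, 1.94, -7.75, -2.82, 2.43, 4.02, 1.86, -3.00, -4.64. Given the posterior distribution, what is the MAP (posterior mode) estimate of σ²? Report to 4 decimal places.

With known mean μ and an Inverse-Gamma(α, β) prior on σ², the Normal likelihood is conjugate: posterior is Inv-Gamma(α + n/2, β + Σ(xᵢ−μ)²/2).
Σ(xᵢ−μ)² = (0.90)² + (0.06)² + (1.94)² + (-7.75)² + (-2.82)² + (2.43)² + (4.02)² + (1.86)² + (-3.00)² + (-4.64)² = 128.6466.
Posterior: Inv-Gamma(9.4 + 10/2, 5.2 + 128.6466/2) = Inv-Gamma(14.40, 69.52330).
Mode = β/(α+1) = 69.52330/15.40 = 4.5145.

4.5145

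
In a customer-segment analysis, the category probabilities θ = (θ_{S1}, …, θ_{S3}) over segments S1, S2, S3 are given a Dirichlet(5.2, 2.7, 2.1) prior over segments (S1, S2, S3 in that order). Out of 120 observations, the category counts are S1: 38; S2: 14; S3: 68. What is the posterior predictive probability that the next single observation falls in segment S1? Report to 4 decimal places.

0.3323

The Dirichlet prior is conjugate to the Multinomial likelihood: each posterior αⱼ = prior αⱼ + observed count nⱼ.
Posterior concentration: (43.2, 16.7, 70.1), total = 130.0.
P(next = S1 | data) = α_{S1}/Σα = 0.3323.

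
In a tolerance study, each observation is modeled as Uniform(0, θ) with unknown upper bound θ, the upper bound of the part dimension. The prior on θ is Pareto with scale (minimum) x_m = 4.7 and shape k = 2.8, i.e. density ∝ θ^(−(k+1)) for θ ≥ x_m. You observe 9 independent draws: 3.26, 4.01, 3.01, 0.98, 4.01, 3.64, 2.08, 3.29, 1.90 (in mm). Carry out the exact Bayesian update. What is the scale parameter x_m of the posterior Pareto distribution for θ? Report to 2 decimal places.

A Pareto(scale x_m, shape k) prior on the upper bound θ of Uniform(0, θ) is conjugate: posterior is Pareto(max(x_m, max xᵢ), k + n).
Sample maximum = 4.01; prior scale x_m = 4.7 → posterior scale = max = 4.70.
Posterior shape = 2.8 + 9 = 11.8.
Posterior scale x_m = 4.70.

4.70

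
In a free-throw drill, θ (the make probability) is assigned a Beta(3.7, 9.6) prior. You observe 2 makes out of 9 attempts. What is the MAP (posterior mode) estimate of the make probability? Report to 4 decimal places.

0.2315

The Beta prior is conjugate to a Binomial/Bernoulli likelihood; the update adds successes to α and failures to β.
Posterior: Beta(α+k, β+n−k) = Beta(3.7+2, 9.6+7) = Beta(5.7, 16.6).
Mode of Beta(a,b) for a,b>1 is (a−1)/(a+b−2) = 4.7/20.3 = 0.2315.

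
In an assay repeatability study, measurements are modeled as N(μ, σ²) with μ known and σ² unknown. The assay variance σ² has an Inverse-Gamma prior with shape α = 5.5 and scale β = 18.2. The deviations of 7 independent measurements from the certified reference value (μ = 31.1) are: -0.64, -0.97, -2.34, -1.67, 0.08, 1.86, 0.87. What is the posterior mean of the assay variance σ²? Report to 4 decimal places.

With known mean μ and an Inverse-Gamma(α, β) prior on σ², the Normal likelihood is conjugate: posterior is Inv-Gamma(α + n/2, β + Σ(xᵢ−μ)²/2).
Σ(xᵢ−μ)² = (-0.64)² + (-0.97)² + (-2.34)² + (-1.67)² + (0.08)² + (1.86)² + (0.87)² = 13.8379.
Posterior: Inv-Gamma(5.5 + 7/2, 18.2 + 13.8379/2) = Inv-Gamma(9.00, 25.11895).
E[σ²|data] = β/(α−1) = 25.11895/8.00 = 3.1399.

3.1399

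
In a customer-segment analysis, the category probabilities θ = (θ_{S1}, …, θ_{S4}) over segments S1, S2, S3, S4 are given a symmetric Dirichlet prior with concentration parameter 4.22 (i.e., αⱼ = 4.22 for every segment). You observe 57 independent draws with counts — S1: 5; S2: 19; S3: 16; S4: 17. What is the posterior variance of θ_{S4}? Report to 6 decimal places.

0.002734

The Dirichlet prior is conjugate to the Multinomial likelihood: each posterior αⱼ = prior αⱼ + observed count nⱼ.
Posterior concentration: (9.22, 23.22, 20.22, 21.22), total = 73.88.
Var[θ_j] = α_j(Σα−α_j)/((Σα)²(Σα+1)) = 21.22·52.66/(73.88²·74.88) = 0.002734.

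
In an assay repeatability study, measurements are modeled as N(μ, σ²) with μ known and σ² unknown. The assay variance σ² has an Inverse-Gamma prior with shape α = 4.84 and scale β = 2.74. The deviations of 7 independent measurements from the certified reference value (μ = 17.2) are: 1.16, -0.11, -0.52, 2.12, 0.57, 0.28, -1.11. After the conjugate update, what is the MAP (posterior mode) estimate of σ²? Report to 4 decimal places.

With known mean μ and an Inverse-Gamma(α, β) prior on σ², the Normal likelihood is conjugate: posterior is Inv-Gamma(α + n/2, β + Σ(xᵢ−μ)²/2).
Σ(xᵢ−μ)² = (1.16)² + (-0.11)² + (-0.52)² + (2.12)² + (0.57)² + (0.28)² + (-1.11)² = 7.7579.
Posterior: Inv-Gamma(4.84 + 7/2, 2.74 + 7.7579/2) = Inv-Gamma(8.34, 6.61895).
Mode = β/(α+1) = 6.61895/9.34 = 0.7087.

0.7087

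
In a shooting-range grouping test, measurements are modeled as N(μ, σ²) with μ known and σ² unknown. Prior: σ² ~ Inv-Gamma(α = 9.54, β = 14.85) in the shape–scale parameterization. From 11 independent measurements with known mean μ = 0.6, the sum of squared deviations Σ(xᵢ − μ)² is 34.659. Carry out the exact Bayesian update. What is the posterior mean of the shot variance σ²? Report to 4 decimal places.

2.2920

With known mean μ and an Inverse-Gamma(α, β) prior on σ², the Normal likelihood is conjugate: posterior is Inv-Gamma(α + n/2, β + Σ(xᵢ−μ)²/2).
Posterior: Inv-Gamma(9.54 + 11/2, 14.85 + 34.659/2) = Inv-Gamma(15.04, 32.1795).
E[σ²|data] = β/(α−1) = 32.1795/14.04 = 2.2920.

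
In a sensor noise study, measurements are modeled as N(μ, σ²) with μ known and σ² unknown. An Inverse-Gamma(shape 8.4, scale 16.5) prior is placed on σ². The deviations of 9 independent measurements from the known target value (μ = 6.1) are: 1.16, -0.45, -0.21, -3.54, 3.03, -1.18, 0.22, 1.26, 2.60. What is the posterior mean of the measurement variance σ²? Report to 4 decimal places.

2.7770

With known mean μ and an Inverse-Gamma(α, β) prior on σ², the Normal likelihood is conjugate: posterior is Inv-Gamma(α + n/2, β + Σ(xᵢ−μ)²/2).
Σ(xᵢ−μ)² = (1.16)² + (-0.45)² + (-0.21)² + (-3.54)² + (3.03)² + (-1.18)² + (0.22)² + (1.26)² + (2.60)² = 33.0931.
Posterior: Inv-Gamma(8.4 + 9/2, 16.5 + 33.0931/2) = Inv-Gamma(12.90, 33.04655).
E[σ²|data] = β/(α−1) = 33.04655/11.90 = 2.7770.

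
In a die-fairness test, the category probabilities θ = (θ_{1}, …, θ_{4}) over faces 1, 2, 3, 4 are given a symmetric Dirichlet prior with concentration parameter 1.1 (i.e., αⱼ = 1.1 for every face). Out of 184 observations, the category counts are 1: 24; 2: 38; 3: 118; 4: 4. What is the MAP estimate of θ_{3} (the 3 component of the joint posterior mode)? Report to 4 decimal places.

0.6405

The Dirichlet prior is conjugate to the Multinomial likelihood: each posterior αⱼ = prior αⱼ + observed count nⱼ.
Posterior concentration: (25.1, 39.1, 119.1, 5.1), total = 188.4.
Joint mode component: (α_{3}−1)/(Σα−K) = 118.1/184.4 = 0.6405.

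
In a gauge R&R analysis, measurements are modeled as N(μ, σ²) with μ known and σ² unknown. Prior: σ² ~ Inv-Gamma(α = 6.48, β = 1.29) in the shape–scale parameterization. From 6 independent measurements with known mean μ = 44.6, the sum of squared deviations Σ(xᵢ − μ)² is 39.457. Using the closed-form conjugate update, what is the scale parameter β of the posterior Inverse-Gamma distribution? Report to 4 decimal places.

21.0185

With known mean μ and an Inverse-Gamma(α, β) prior on σ², the Normal likelihood is conjugate: posterior is Inv-Gamma(α + n/2, β + Σ(xᵢ−μ)²/2).
Posterior: Inv-Gamma(6.48 + 6/2, 1.29 + 39.457/2) = Inv-Gamma(9.48, 21.0185).
Posterior β = 21.0185.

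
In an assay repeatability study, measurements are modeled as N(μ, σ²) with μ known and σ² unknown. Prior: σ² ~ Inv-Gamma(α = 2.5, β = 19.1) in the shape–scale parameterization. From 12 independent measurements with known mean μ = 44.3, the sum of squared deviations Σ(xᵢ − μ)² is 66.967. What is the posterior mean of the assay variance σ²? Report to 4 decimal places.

7.0111

With known mean μ and an Inverse-Gamma(α, β) prior on σ², the Normal likelihood is conjugate: posterior is Inv-Gamma(α + n/2, β + Σ(xᵢ−μ)²/2).
Posterior: Inv-Gamma(2.5 + 12/2, 19.1 + 66.967/2) = Inv-Gamma(8.50, 52.5835).
E[σ²|data] = β/(α−1) = 52.5835/7.50 = 7.0111.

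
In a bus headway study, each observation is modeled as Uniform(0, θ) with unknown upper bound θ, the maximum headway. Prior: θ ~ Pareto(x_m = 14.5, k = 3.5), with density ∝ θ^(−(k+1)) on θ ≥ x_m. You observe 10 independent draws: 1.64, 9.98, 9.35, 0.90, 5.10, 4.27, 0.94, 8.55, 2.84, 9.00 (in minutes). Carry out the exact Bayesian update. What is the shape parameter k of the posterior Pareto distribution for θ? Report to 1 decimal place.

A Pareto(scale x_m, shape k) prior on the upper bound θ of Uniform(0, θ) is conjugate: posterior is Pareto(max(x_m, max xᵢ), k + n).
Sample maximum = 9.98; prior scale x_m = 14.5 → posterior scale = max = 14.50.
Posterior shape = 3.5 + 10 = 13.5.
Posterior shape k = 13.5.

13.5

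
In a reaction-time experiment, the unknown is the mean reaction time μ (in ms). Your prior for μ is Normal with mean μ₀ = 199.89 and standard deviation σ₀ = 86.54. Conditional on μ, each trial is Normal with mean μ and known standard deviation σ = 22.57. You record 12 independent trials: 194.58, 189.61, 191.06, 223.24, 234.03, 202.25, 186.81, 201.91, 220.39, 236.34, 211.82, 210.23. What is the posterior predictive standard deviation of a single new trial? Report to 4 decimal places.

For Normal data with known variance σ², a Normal(μ₀, σ₀²) prior on μ is conjugate. Posterior precision = 1/σ₀² + n/σ²; posterior mean is the precision-weighted average of μ₀ and x̄.
σ₀² = 86.54² = 7489.1716, σ² = 22.57² = 509.4049; σ² + n·σ₀² = 509.4049 + 12·7489.1716 = 90379.4641.
Posterior precision = 1/σ₀² + n/σ² = 1/7489.1716 + 12/509.4049 = (σ² + n·σ₀²)/(σ₀²σ²) = 90379.4641/(7489.1716·509.4049); posterior variance σₙ² = σ₀²σ²/(σ² + n·σ₀²) = 7489.1716·509.4049/90379.4641 = 42.211146.
Predictive variance for one new observation = σₙ² + σ² = 7489.1716·509.4049/90379.4641 + 509.4049 = σ²·(σ₀² + 90379.4641)/90379.4641 = 509.4049·97868.6357/90379.4641 = 551.616046; SD = √(509.4049·97868.6357/90379.4641) = 23.4865.

23.4865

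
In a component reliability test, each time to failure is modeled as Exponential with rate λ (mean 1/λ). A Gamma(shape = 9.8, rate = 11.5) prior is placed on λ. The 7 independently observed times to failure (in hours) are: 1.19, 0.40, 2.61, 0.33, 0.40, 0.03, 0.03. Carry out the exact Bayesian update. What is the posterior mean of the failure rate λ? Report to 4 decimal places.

1.0188

With a Gamma(shape α, rate β) prior on the exponential rate λ, the posterior after n observations with total T = Σxᵢ is Gamma(α+n, β+T).
Sum of observations T = 4.99 hours; n = 7.
Posterior: Gamma(9.8+7, 11.5+4.99) = Gamma(16.8, 16.49).
Posterior mean of λ = α/β = 16.8/16.49 = 1.0188.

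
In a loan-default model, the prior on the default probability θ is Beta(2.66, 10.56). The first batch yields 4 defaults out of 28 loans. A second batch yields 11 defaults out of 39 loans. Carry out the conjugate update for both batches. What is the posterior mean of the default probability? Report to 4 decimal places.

0.2201

The Beta prior is conjugate to a Binomial/Bernoulli likelihood; the update adds successes to α and failures to β.
After batch 1: Beta(2.66+4, 10.56+24) = Beta(6.66, 34.56).
After batch 2: Beta(6.66+11, 34.56+28) = Beta(17.66, 62.56).
Posterior mean = α/(α+β) = 17.66/80.22 = 0.2201.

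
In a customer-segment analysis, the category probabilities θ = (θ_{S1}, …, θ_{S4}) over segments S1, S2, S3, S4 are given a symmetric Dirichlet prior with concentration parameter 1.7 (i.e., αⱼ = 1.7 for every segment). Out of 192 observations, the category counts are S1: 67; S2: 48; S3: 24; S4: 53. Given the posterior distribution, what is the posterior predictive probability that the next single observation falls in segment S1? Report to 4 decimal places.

The Dirichlet prior is conjugate to the Multinomial likelihood: each posterior αⱼ = prior αⱼ + observed count nⱼ.
Posterior concentration: (68.7, 49.7, 25.7, 54.7), total = 198.8.
P(next = S1 | data) = α_{S1}/Σα = 0.3456.

0.3456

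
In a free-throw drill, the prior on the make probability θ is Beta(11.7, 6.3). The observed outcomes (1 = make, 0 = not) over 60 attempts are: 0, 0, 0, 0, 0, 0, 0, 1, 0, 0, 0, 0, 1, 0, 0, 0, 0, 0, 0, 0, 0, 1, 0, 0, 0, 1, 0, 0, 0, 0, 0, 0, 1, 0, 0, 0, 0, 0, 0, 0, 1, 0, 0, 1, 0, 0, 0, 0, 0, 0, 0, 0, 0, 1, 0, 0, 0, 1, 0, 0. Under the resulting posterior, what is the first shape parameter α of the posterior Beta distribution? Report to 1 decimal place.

20.7

The Beta prior is conjugate to a Binomial/Bernoulli likelihood; the update adds successes to α and failures to β.
Posterior: Beta(α+k, β+n−k) = Beta(11.7+9, 6.3+51) = Beta(20.7, 57.3).
Posterior α = 20.7.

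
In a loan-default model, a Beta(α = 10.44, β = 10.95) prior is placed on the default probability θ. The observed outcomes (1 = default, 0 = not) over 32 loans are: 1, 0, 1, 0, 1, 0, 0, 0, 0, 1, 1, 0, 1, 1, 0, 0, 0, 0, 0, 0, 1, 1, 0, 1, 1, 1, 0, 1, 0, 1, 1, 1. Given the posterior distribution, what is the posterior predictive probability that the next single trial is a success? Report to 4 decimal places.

The Beta prior is conjugate to a Binomial/Bernoulli likelihood; the update adds successes to α and failures to β.
Posterior: Beta(α+k, β+n−k) = Beta(10.44+16, 10.95+16) = Beta(26.44, 26.95).
For a single future Bernoulli trial, P(success | data) = α/(α+β) = 0.4952.

0.4952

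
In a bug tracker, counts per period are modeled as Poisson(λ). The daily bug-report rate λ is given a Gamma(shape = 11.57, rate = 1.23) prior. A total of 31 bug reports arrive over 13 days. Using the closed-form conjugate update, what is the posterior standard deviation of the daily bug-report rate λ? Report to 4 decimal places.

With a Gamma(shape α, rate β) prior, the Poisson likelihood is conjugate: the posterior is Gamma(α + ΣXᵢ, β + n).
Posterior: Gamma(α+S, β+n) = Gamma(11.57+31, 1.23+13) = Gamma(42.57, 14.23).
SD = √α/β = √42.57/14.23 = 0.4585.

0.4585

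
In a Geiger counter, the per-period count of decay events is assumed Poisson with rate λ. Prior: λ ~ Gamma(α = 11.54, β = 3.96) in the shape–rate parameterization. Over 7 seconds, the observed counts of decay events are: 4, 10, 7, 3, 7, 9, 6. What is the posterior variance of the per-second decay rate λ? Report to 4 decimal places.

With a Gamma(shape α, rate β) prior, the Poisson likelihood is conjugate: the posterior is Gamma(α + ΣXᵢ, β + n).
Sum of counts S = 46 over n = 7 seconds.
Posterior: Gamma(α+S, β+n) = Gamma(11.54+46, 3.96+7) = Gamma(57.54, 10.96).
Var = α/β² = 57.54/10.96² = 0.4790.

0.4790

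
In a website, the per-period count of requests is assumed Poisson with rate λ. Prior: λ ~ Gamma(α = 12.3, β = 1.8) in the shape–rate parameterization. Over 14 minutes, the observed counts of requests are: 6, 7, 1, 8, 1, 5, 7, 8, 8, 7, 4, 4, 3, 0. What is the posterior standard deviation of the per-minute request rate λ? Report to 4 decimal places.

With a Gamma(shape α, rate β) prior, the Poisson likelihood is conjugate: the posterior is Gamma(α + ΣXᵢ, β + n).
Sum of counts S = 69 over n = 14 minutes.
Posterior: Gamma(α+S, β+n) = Gamma(12.3+69, 1.8+14) = Gamma(81.3, 15.8).
SD = √α/β = √81.3/15.8 = 0.5707.

0.5707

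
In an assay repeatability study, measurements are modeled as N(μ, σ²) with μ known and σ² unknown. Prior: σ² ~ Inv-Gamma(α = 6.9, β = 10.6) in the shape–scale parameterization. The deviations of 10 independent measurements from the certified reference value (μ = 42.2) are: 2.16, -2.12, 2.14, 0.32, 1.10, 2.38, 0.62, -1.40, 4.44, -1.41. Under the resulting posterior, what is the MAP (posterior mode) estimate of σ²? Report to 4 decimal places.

2.5567

With known mean μ and an Inverse-Gamma(α, β) prior on σ², the Normal likelihood is conjugate: posterior is Inv-Gamma(α + n/2, β + Σ(xᵢ−μ)²/2).
Σ(xᵢ−μ)² = (2.16)² + (-2.12)² + (2.14)² + (0.32)² + (1.10)² + (2.38)² + (0.62)² + (-1.40)² + (4.44)² + (-1.41)² = 44.7625.
Posterior: Inv-Gamma(6.9 + 10/2, 10.6 + 44.7625/2) = Inv-Gamma(11.90, 32.98125).
Mode = β/(α+1) = 32.98125/12.90 = 2.5567.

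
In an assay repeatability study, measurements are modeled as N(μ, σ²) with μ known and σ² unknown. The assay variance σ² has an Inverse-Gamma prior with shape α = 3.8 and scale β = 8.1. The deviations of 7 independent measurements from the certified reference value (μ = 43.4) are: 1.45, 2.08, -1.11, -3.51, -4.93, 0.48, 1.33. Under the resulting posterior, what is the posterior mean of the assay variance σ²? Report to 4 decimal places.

4.9592

With known mean μ and an Inverse-Gamma(α, β) prior on σ², the Normal likelihood is conjugate: posterior is Inv-Gamma(α + n/2, β + Σ(xᵢ−μ)²/2).
Σ(xᵢ−μ)² = (1.45)² + (2.08)² + (-1.11)² + (-3.51)² + (-4.93)² + (0.48)² + (1.33)² = 46.2853.
Posterior: Inv-Gamma(3.8 + 7/2, 8.1 + 46.2853/2) = Inv-Gamma(7.30, 31.24265).
E[σ²|data] = β/(α−1) = 31.24265/6.30 = 4.9592.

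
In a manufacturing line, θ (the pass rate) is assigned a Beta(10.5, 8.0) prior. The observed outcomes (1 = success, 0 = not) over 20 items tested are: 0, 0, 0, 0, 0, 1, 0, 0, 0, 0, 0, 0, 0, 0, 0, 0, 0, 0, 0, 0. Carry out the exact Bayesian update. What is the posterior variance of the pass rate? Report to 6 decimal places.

The Beta prior is conjugate to a Binomial/Bernoulli likelihood; the update adds successes to α and failures to β.
Posterior: Beta(α+k, β+n−k) = Beta(10.5+1, 8.0+19) = Beta(11.5, 27.0).
Var = αβ/((α+β)²(α+β+1)) = 11.5·27.0/(38.5²·39.5) = 0.005303.

0.005303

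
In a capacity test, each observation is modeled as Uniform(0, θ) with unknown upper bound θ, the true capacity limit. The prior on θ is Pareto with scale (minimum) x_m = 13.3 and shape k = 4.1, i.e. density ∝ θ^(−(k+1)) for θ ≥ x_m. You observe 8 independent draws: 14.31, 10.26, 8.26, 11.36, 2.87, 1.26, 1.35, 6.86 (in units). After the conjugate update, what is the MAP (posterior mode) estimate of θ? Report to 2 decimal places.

A Pareto(scale x_m, shape k) prior on the upper bound θ of Uniform(0, θ) is conjugate: posterior is Pareto(max(x_m, max xᵢ), k + n).
Sample maximum = 14.31; prior scale x_m = 13.3 → posterior scale = max = 14.31.
Posterior shape = 4.1 + 8 = 12.1.
The Pareto density is decreasing on [x_m, ∞), so the mode is x_m = 14.31.

14.31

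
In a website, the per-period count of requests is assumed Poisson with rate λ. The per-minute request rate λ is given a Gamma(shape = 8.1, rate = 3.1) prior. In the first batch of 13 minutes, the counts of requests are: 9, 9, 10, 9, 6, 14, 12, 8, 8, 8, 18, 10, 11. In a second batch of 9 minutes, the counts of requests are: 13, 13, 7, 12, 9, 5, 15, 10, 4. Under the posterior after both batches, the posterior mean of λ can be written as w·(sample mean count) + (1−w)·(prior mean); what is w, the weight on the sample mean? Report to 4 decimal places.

With a Gamma(shape α, rate β) prior, the Poisson likelihood is conjugate: the posterior is Gamma(α + ΣXᵢ, β + n).
Total number of minutes: n = 13 + 9 = 22.
Posterior mean = (α₀+S)/(β₀+n) = [n/(β₀+n)]·(S/n) + [β₀/(β₀+n)]·(α₀/β₀), so only n and β₀ enter the weight.
Weight on data w = n/(β₀+n) = 22/(3.1+22) = 22/25.1 = 0.8765.

0.8765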